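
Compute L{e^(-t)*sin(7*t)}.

7/((s + 1)^2 + 49)

L{sin(7t)} = 7/(s^2 + 49).
By the first shifting theorem, multiplying by e^(-t) replaces s with s + 1.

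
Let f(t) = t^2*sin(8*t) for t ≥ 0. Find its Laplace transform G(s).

G(s) = 16*(3*s^2 - 64)/(s^2 + 64)^3

L{sin(8t)} = 8/(s^2 + 64).
Then apply L{t^2·g(t)} = (-1)^2 d^2/ds^2[H(s)] with H(s) = 8/(s^2 + 64):
differentiating 2 times and applying the sign gives 16*(3*s^2 - 64)/(s^2 + 64)^3.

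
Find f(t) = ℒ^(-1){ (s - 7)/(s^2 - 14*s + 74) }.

Rewrite the denominator: s^2 - 14*s + 74 = (s - 7)^2 + 25.
The form in (s - 7) signals a first-shifting-theorem factor e^(7t).
Since L{cos(5t)} = s/(s^2 + 25), the inverse is e^(7*t)*cos(5*t).

f(t) = exp(7*t)*cos(5*t)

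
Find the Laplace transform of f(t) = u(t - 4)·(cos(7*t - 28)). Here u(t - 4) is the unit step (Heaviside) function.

By the second shifting theorem, L{u(t - c)·g(t - c)} = e^(-cs)·G(s) with c = 4 and G(s) = L{g(t)}.
L{cos(7t)} = s/(s^2 + 49).

s*exp(-4*s)/(s^2 + 49)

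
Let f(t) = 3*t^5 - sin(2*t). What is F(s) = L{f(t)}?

The transform is linear, so treat each term independently.
(-1)·[L{sin(2t)} = 2/(s^2 + 4)]; (3)·[L{t^5} = 5!/s^6 = 120/s^6].

F(s) = -2/(s^2 + 4) + 360/s^6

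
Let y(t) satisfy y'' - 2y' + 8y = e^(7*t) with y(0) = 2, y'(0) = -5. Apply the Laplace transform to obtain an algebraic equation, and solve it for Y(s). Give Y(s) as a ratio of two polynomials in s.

Y(s) = (2*s^2 - 23*s + 64)/(s^3 - 9*s^2 + 22*s - 56)

Apply the Laplace transform to the equation.
The derivative rules (L{y''} = s^2 Y - s·y(0) - y'(0) and L{y'} = sY - y(0), with y(0) = 2, y'(0) = -5) turn the left side into (s^2 - 2*s + 8)Y - (2*s - 9).
The right side is L{e^(7*t)} = 1/(s - 7).
So (s^2 - 2*s + 8)Y = 1/(s - 7) + (2*s - 9).
Solve for Y(s) and write it as one ratio of polynomials.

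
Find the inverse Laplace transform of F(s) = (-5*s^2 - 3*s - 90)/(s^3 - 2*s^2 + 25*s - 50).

-4*exp(2*t) - sin(5*t) - cos(5*t)

Factor the denominator: s^3 - 2*s^2 + 25*s - 50 = (s - 2)*(s^2 + 25).
Partial fraction decomposition gives [-4/(s - 2)] + [-s/(s^2 + 25)] + [-5/(s^2 + 25)].
Invert each term: -4/(s - 2) ↔ -4e^(2t); -1·s/(s^2 + 25) ↔ -cos(5t); -1·5/(s^2 + 25) ↔ -sin(5t).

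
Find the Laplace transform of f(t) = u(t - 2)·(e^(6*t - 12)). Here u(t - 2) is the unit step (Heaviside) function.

By the second shifting theorem, L{u(t - c)·g(t - c)} = e^(-cs)·H(s) with c = 2 and H(s) = L{g(t)}.
L{e^(6t)} = 1/(s - 6).

exp(-2*s)/(s - 6)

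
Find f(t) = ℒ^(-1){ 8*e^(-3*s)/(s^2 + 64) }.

The factor e^(-3s) signals a time shift by c = 3 (second shifting theorem).
L{sin(8t)} = 8/(s^2 + 64), so L^-1{8/(s^2 + 64)} = sin(8*t).
Hence the inverse is u(t - 3) times that function evaluated at t - 3.

f(t) = Heaviside(t - 3)*(sin(8*t - 24))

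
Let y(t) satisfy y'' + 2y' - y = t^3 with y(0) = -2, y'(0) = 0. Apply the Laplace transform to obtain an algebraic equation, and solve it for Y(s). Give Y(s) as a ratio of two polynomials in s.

Y(s) = (-2*s^5 - 4*s^4 + 6)/(s^6 + 2*s^5 - s^4)

Take the Laplace transform of both sides.
With L{y''} = s^2 Y - s·y(0) - y'(0) and L{y'} = sY - y(0), with y(0) = -2, y'(0) = 0: the LHS transforms to (s^2 + 2*s - 1)Y - (-2*s - 4).
The right side is L{t^3} = 6/s^4.
So (s^2 + 2*s - 1)Y = 6/s^4 + (-2*s - 4).
Divide through and combine into a single rational function.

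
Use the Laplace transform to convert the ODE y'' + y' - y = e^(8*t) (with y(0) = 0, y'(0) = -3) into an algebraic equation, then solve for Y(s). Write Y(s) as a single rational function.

Apply the Laplace transform to the equation.
Using L{y''} = s^2 Y - s·y(0) - y'(0) and L{y'} = sY - y(0), with y(0) = 0, y'(0) = -3, the left side becomes (s^2 + s - 1)Y - (-3).
The right side is L{e^(8*t)} = 1/(s - 8).
So (s^2 + s - 1)Y = 1/(s - 8) + (-3).
Isolate Y and clear denominators.

Y(s) = (-3*s + 25)/(s^3 - 7*s^2 - 9*s + 8)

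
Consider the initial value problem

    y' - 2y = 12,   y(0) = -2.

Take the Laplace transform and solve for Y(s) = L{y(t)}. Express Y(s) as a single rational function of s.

Laplace-transform each side.
Using L{y'} = sY - y(0) = sY - (-2), the left side becomes (s - 2)Y - (-2).
The right side is L{12} = 12/s.
So (s - 2)Y = 12/s + (-2).
Isolate Y and clear denominators.

Y(s) = (-2*s + 12)/(s^2 - 2*s)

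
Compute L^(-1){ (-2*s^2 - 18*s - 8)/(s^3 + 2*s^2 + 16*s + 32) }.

-3*sin(4*t) - 3*cos(4*t) + exp(-2*t)

Factor the denominator: s^3 + 2*s^2 + 16*s + 32 = (s + 2)*(s^2 + 16).
Partial fraction decomposition gives [1/(s + 2)] + [-3*s/(s^2 + 16)] + [-12/(s^2 + 16)].
Invert each term: 1/(s + 2) ↔ e^(-2t); -3·s/(s^2 + 16) ↔ -3cos(4t); -3·4/(s^2 + 16) ↔ -3sin(4t).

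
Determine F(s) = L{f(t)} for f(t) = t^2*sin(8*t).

F(s) = 16*(3*s^2 - 64)/(s^2 + 64)^3

L{sin(8t)} = 8/(s^2 + 64).
Then apply L{t^2·g(t)} = (-1)^2 d^2/ds^2[G(s)] with G(s) = 8/(s^2 + 64):
differentiating 2 times and applying the sign gives 16*(3*s^2 - 64)/(s^2 + 64)^3.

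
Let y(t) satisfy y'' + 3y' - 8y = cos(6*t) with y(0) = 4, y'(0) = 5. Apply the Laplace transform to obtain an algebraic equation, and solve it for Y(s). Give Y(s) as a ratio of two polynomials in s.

Y(s) = (4*s^3 + 17*s^2 + 145*s + 612)/(s^4 + 3*s^3 + 28*s^2 + 108*s - 288)

Apply the Laplace transform to the equation.
The derivative rules (L{y''} = s^2 Y - s·y(0) - y'(0) and L{y'} = sY - y(0), with y(0) = 4, y'(0) = 5) turn the left side into (s^2 + 3*s - 8)Y - (4*s + 17).
The right side is L{cos(6*t)} = s/(s^2 + 36).
So (s^2 + 3*s - 8)Y = s/(s^2 + 36) + (4*s + 17).
Divide through and combine into a single rational function.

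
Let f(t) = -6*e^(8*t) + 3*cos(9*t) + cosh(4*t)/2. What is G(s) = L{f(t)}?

By linearity of the Laplace transform, transform each term separately.
(-6)·[L{e^(8t)} = 1/(s - 8)]; (1/2)·[L{cosh(4t)} = s/(s^2 - 16)]; (3)·[L{cos(9t)} = s/(s^2 + 81)].

G(s) = 3*s/(s^2 + 81) + s/(2*(s^2 - 16)) - 6/(s - 8)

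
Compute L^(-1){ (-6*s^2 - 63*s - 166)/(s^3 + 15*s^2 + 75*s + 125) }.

Factor the denominator: s^3 + 15*s^2 + 75*s + 125 = (s + 5)^3.
Partial fraction decomposition gives [-6/(s + 5)] + [-3/(s + 5)^2] + [-1/(s + 5)^3].
Invert each term: -6/(s + 5) ↔ -6e^(-5t); -3/(s + 5)^2 ↔ -3t·e^(-5t); -1/(s + 5)^3 ↔ (-1/2)t^2·e^(-5t).

-t^2*exp(-5*t)/2 - 3*t*exp(-5*t) - 6*exp(-5*t)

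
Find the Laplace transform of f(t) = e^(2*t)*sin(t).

1/((s - 2)^2 + 1)

L{sin(t)} = 1/(s^2 + 1).
By the first shifting theorem, multiplying by e^(2t) replaces s with s - 2.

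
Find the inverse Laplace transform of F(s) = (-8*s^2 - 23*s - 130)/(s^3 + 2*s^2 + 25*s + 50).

-3*sin(5*t) - 4*cos(5*t) - 4*exp(-2*t)

Factor the denominator: s^3 + 2*s^2 + 25*s + 50 = (s + 2)*(s^2 + 25).
Partial fraction decomposition gives [-4/(s + 2)] + [-4*s/(s^2 + 25)] + [-15/(s^2 + 25)].
Invert each term: -4/(s + 2) ↔ -4e^(-2t); -4·s/(s^2 + 25) ↔ -4cos(5t); -3·5/(s^2 + 25) ↔ -3sin(5t).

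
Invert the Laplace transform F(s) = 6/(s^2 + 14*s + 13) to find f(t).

f(t) = exp(-7*t)*sinh(6*t)

Rewrite the denominator: s^2 + 14*s + 13 = (s + 7)^2 - 36.
The form in (s + 7) signals a first-shifting-theorem factor e^(-7t).
Since L{sinh(6t)} = 6/(s^2 - 36), the inverse is exp(-7*t)*sinh(6*t).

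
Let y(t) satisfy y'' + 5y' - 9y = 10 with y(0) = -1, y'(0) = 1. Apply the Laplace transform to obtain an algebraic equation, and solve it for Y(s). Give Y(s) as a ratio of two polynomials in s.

Take the Laplace transform of both sides.
Using L{y''} = s^2 Y - s·y(0) - y'(0) and L{y'} = sY - y(0), with y(0) = -1, y'(0) = 1, the left side becomes (s^2 + 5*s - 9)Y - (-s - 4).
The right side is L{10} = 10/s.
So (s^2 + 5*s - 9)Y = 10/s + (-s - 4).
Solve for Y(s) and write it as one ratio of polynomials.

Y(s) = (-s^2 - 4*s + 10)/(s^3 + 5*s^2 - 9*s)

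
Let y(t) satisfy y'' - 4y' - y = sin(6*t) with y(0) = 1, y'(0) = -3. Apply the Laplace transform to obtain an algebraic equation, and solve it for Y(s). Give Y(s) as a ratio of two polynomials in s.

Y(s) = (s^3 - 7*s^2 + 36*s - 246)/(s^4 - 4*s^3 + 35*s^2 - 144*s - 36)

Apply the Laplace transform to the equation.
Using L{y''} = s^2 Y - s·y(0) - y'(0) and L{y'} = sY - y(0), with y(0) = 1, y'(0) = -3, the left side becomes (s^2 - 4*s - 1)Y - (s - 7).
The right side is L{sin(6*t)} = 6/(s^2 + 36).
So (s^2 - 4*s - 1)Y = 6/(s^2 + 36) + (s - 7).
Divide through and combine into a single rational function.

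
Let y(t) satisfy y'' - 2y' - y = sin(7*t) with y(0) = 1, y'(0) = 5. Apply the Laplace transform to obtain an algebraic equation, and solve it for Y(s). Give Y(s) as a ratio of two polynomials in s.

Laplace-transform each side.
With L{y''} = s^2 Y - s·y(0) - y'(0) and L{y'} = sY - y(0), with y(0) = 1, y'(0) = 5: the LHS transforms to (s^2 - 2*s - 1)Y - (s + 3).
The right side is L{sin(7*t)} = 7/(s^2 + 49).
So (s^2 - 2*s - 1)Y = 7/(s^2 + 49) + (s + 3).
Isolate Y and clear denominators.

Y(s) = (s^3 + 3*s^2 + 49*s + 154)/(s^4 - 2*s^3 + 48*s^2 - 98*s - 49)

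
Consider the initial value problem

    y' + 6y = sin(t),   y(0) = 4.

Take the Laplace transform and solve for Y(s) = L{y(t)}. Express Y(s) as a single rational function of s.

Y(s) = (4*s^2 + 5)/(s^3 + 6*s^2 + s + 6)

Apply the Laplace transform to the equation.
The derivative rules (L{y'} = sY - y(0) = sY - 4) turn the left side into (s + 6)Y - (4).
The right side is L{sin(t)} = 1/(s^2 + 1).
So (s + 6)Y = 1/(s^2 + 1) + (4).
Divide through and combine into a single rational function.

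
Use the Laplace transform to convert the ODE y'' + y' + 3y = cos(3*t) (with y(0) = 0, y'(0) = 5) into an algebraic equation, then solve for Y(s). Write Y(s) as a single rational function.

Transform both sides with L{·}.
The derivative rules (L{y''} = s^2 Y - s·y(0) - y'(0) and L{y'} = sY - y(0), with y(0) = 0, y'(0) = 5) turn the left side into (s^2 + s + 3)Y - (5).
The right side is L{cos(3*t)} = s/(s^2 + 9).
So (s^2 + s + 3)Y = s/(s^2 + 9) + (5).
Solve for Y(s) and write it as one ratio of polynomials.

Y(s) = (5*s^2 + s + 45)/(s^4 + s^3 + 12*s^2 + 9*s + 27)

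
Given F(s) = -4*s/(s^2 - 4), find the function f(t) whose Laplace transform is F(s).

f(t) = -4*cosh(2*t)

Since L{cosh(2t)} = s/(s^2 - 4), the inverse is cosh(2*t), scaled by -4.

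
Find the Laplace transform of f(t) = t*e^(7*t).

L{e^(7t)} = 1/(s - 7).
Then apply L{t·g(t)} = -d/ds[G(s)] with G(s) = 1/(s - 7):
differentiating 1 time and applying the sign gives (s - 7)^(-2).

(s - 7)^(-2)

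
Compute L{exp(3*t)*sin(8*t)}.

L{sin(8t)} = 8/(s^2 + 64).
By the first shifting theorem, multiplying by e^(3t) replaces s with s - 3.

8/((s - 3)^2 + 64)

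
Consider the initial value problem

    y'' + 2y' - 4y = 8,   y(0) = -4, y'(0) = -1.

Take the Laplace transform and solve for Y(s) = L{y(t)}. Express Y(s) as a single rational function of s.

Transform both sides with L{·}.
The derivative rules (L{y''} = s^2 Y - s·y(0) - y'(0) and L{y'} = sY - y(0), with y(0) = -4, y'(0) = -1) turn the left side into (s^2 + 2*s - 4)Y - (-4*s - 9).
The right side is L{8} = 8/s.
So (s^2 + 2*s - 4)Y = 8/s + (-4*s - 9).
Divide through and combine into a single rational function.

Y(s) = (-4*s^2 - 9*s + 8)/(s^3 + 2*s^2 - 4*s)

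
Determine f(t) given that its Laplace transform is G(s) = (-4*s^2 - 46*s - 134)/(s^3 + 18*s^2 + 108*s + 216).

Factor the denominator: s^3 + 18*s^2 + 108*s + 216 = (s + 6)^3.
Partial fraction decomposition gives [-4/(s + 6)] + [2/(s + 6)^2] + [-2/(s + 6)^3].
Invert each term: -4/(s + 6) ↔ -4e^(-6t); 2/(s + 6)^2 ↔ 2t·e^(-6t); -2/(s + 6)^3 ↔ (-1)t^2·e^(-6t).

f(t) = -t^2*exp(-6*t) + 2*t*exp(-6*t) - 4*exp(-6*t)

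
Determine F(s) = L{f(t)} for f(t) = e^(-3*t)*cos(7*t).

F(s) = (s + 3)/((s + 3)^2 + 49)

L{cos(7t)} = s/(s^2 + 49).
By the first shifting theorem, multiplying by e^(-3t) replaces s with s + 3.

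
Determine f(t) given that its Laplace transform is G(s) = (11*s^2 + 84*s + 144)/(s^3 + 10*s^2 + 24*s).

f(t) = 6 + 2*exp(-4*t) + 3*exp(-6*t)

Factor the denominator: s^3 + 10*s^2 + 24*s = s*(s + 4)*(s + 6).
Partial fraction decomposition gives [6/s] + [3/(s + 6)] + [2/(s + 4)].
Invert each term: 6/(s - 0) ↔ 6e^(0t); 3/(s + 6) ↔ 3e^(-6t); 2/(s + 4) ↔ 2e^(-4t).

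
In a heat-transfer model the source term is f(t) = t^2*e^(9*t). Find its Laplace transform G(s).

G(s) = 2/(s - 9)^3

L{e^(9t)} = 1/(s - 9).
Then apply L{t^2·g(t)} = (-1)^2 d^2/ds^2[H(s)] with H(s) = 1/(s - 9):
differentiating 2 times and applying the sign gives 2/(s - 9)^3.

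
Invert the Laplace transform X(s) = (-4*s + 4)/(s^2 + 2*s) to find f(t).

Factor the denominator: s^2 + 2*s = s*(s + 2).
Partial fraction decomposition gives [2/s] + [-6/(s + 2)].
Invert each term: 2/(s - 0) ↔ 2e^(0t); -6/(s + 2) ↔ -6e^(-2t).

f(t) = 2 - 6*exp(-2*t)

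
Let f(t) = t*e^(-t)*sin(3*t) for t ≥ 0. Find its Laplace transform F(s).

F(s) = 6*(s + 1)/(s^2 + 2*s + 10)^2

L{sin(3t)} = 3/(s^2 + 9).
Multiplying by e^(-t) shifts s → s + 1, so L{e^(-t)*sin(3*t)} = 3/((s + 1)^2 + 9).
Then apply L{t·g(t)} = -d/ds[G(s)] with G(s) = 3/((s + 1)^2 + 9):
differentiating 1 time and applying the sign gives 6*(s + 1)/(s^2 + 2*s + 10)^2.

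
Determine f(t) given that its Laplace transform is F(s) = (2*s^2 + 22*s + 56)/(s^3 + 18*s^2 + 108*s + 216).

Factor the denominator: s^3 + 18*s^2 + 108*s + 216 = (s + 6)^3.
Partial fraction decomposition gives [2/(s + 6)] + [-2/(s + 6)^2] + [-4/(s + 6)^3].
Invert each term: 2/(s + 6) ↔ 2e^(-6t); -2/(s + 6)^2 ↔ -2t·e^(-6t); -4/(s + 6)^3 ↔ (-2)t^2·e^(-6t).

f(t) = -2*t^2*exp(-6*t) - 2*t*exp(-6*t) + 2*exp(-6*t)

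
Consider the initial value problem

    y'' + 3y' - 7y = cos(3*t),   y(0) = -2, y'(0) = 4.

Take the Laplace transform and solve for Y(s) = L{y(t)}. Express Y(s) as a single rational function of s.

Laplace-transform each side.
Using L{y''} = s^2 Y - s·y(0) - y'(0) and L{y'} = sY - y(0), with y(0) = -2, y'(0) = 4, the left side becomes (s^2 + 3*s - 7)Y - (-2*s - 2).
The right side is L{cos(3*t)} = s/(s^2 + 9).
So (s^2 + 3*s - 7)Y = s/(s^2 + 9) + (-2*s - 2).
Isolate Y and clear denominators.

Y(s) = (-2*s^3 - 2*s^2 - 17*s - 18)/(s^4 + 3*s^3 + 2*s^2 + 27*s - 63)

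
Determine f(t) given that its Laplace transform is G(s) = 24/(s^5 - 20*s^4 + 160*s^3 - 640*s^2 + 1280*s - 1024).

Rewrite the denominator: s^5 - 20*s^4 + 160*s^3 - 640*s^2 + 1280*s - 1024 = (s - 4)^5.
The form in (s - 4) signals a first-shifting-theorem factor e^(4t).
Since L{t^4} = 4!/s^5 = 24/s^5, the inverse is t^4*e^(4*t).

f(t) = t^4*exp(4*t)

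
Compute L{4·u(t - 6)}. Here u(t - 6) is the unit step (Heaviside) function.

By the second shifting theorem, L{u(t - c)·g(t - c)} = e^(-cs)·G(s) with c = 6 and G(s) = L{g(t)}.
L{4} = 4/s.

4*exp(-6*s)/s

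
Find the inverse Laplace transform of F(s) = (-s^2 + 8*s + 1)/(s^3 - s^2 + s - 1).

4*exp(t) + 3*sin(t) - 5*cos(t)

Factor the denominator: s^3 - s^2 + s - 1 = (s - 1)*(s^2 + 1).
Partial fraction decomposition gives [4/(s - 1)] + [-5*s/(s^2 + 1)] + [3/(s^2 + 1)].
Invert each term: 4/(s - 1) ↔ 4e^(t); -5·s/(s^2 + 1) ↔ -5cos(t); 3·1/(s^2 + 1) ↔ 3sin(t).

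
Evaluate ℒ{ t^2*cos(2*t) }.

L{cos(2t)} = s/(s^2 + 4).
Then apply L{t^2·g(t)} = (-1)^2 d^2/ds^2[G(s)] with G(s) = s/(s^2 + 4):
differentiating 2 times and applying the sign gives 2*s*(s^2 - 12)/(s^2 + 4)^3.

2*s*(s^2 - 12)/(s^2 + 4)^3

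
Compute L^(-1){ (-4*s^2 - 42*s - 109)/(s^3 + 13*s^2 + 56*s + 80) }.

-5*t*exp(-4*t) - 5*exp(-4*t) + exp(-5*t)

Factor the denominator: s^3 + 13*s^2 + 56*s + 80 = (s + 4)^2*(s + 5).
Partial fraction decomposition gives [-5/(s + 4)] + [-5/(s + 4)^2] + [1/(s + 5)].
Invert each term: -5/(s + 4) ↔ -5e^(-4t); -5/(s + 4)^2 ↔ -5t·e^(-4t); 1/(s + 5) ↔ e^(-5t).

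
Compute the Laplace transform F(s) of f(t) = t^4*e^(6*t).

F(s) = 24/(s - 6)^5

L{t^4} = 4!/s^5 = 24/s^5.
By the first shifting theorem, multiplying by e^(6t) replaces s with s - 6.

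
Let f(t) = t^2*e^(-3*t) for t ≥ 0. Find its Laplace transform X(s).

L{e^(-3t)} = 1/(s + 3).
Then apply L{t^2·g(t)} = (-1)^2 d^2/ds^2[G(s)] with G(s) = 1/(s + 3):
differentiating 2 times and applying the sign gives 2/(s + 3)^3.

X(s) = 2/(s + 3)^3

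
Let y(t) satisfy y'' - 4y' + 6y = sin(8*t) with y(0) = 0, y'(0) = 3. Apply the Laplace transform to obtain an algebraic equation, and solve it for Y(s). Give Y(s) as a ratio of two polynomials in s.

Take the Laplace transform of both sides.
The derivative rules (L{y''} = s^2 Y - s·y(0) - y'(0) and L{y'} = sY - y(0), with y(0) = 0, y'(0) = 3) turn the left side into (s^2 - 4*s + 6)Y - (3).
The right side is L{sin(8*t)} = 8/(s^2 + 64).
So (s^2 - 4*s + 6)Y = 8/(s^2 + 64) + (3).
Solve for Y(s) and write it as one ratio of polynomials.

Y(s) = (3*s^2 + 200)/(s^4 - 4*s^3 + 70*s^2 - 256*s + 384)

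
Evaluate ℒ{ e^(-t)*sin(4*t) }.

L{sin(4t)} = 4/(s^2 + 16).
By the first shifting theorem, multiplying by e^(-t) replaces s with s + 1.

4/((s + 1)^2 + 16)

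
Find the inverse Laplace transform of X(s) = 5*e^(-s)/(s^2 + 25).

The factor e^(-s) signals a time shift by c = 1 (second shifting theorem).
L{sin(5t)} = 5/(s^2 + 25), so L^-1{5/(s^2 + 25)} = sin(5*t).
Hence the inverse is u(t - 1) times that function evaluated at t - 1.

Heaviside(t - 1)*(sin(5*t - 5))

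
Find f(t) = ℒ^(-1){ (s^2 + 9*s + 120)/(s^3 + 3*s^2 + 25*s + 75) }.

f(t) = 3*sin(5*t) - 2*cos(5*t) + 3*exp(-3*t)

Factor the denominator: s^3 + 3*s^2 + 25*s + 75 = (s + 3)*(s^2 + 25).
Partial fraction decomposition gives [3/(s + 3)] + [-2*s/(s^2 + 25)] + [15/(s^2 + 25)].
Invert each term: 3/(s + 3) ↔ 3e^(-3t); -2·s/(s^2 + 25) ↔ -2cos(5t); 3·5/(s^2 + 25) ↔ 3sin(5t).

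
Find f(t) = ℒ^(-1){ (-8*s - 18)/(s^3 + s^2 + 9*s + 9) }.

f(t) = -3*sin(3*t) + cos(3*t) - exp(-t)

Factor the denominator: s^3 + s^2 + 9*s + 9 = (s + 1)*(s^2 + 9).
Partial fraction decomposition gives [-1/(s + 1)] + [s/(s^2 + 9)] + [-9/(s^2 + 9)].
Invert each term: -1/(s + 1) ↔ -e^(-t); 1·s/(s^2 + 9) ↔ cos(3t); -3·3/(s^2 + 9) ↔ -3sin(3t).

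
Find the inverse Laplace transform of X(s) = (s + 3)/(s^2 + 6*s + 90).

Rewrite the denominator: s^2 + 6*s + 90 = (s + 3)^2 + 81.
The form in (s + 3) signals a first-shifting-theorem factor e^(-3t).
Since L{cos(9t)} = s/(s^2 + 81), the inverse is e^(-3*t)*cos(9*t).

exp(-3*t)*cos(9*t)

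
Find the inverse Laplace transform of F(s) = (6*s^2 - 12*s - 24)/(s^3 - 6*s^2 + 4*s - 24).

3*exp(6*t) + 3*sin(2*t) + 3*cos(2*t)

Factor the denominator: s^3 - 6*s^2 + 4*s - 24 = (s - 6)*(s^2 + 4).
Partial fraction decomposition gives [3/(s - 6)] + [3*s/(s^2 + 4)] + [6/(s^2 + 4)].
Invert each term: 3/(s - 6) ↔ 3e^(6t); 3·s/(s^2 + 4) ↔ 3cos(2t); 3·2/(s^2 + 4) ↔ 3sin(2t).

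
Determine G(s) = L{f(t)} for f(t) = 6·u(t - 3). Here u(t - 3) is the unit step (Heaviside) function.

By the second shifting theorem, L{u(t - c)·g(t - c)} = e^(-cs)·H(s) with c = 3 and H(s) = L{g(t)}.
L{6} = 6/s.

G(s) = 6*exp(-3*s)/s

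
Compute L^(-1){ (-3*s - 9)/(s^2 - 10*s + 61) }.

-4*exp(5*t)*sin(6*t) - 3*exp(5*t)*cos(6*t)

Complete the square in the denominator: s^2 - 10*s + 61 = (s - 5)^2 + 6^2.
Split the numerator to match: -3*s - 9 = -3·(s - 5) - 4·6.
Invert each term: -3·(s - 5)/((s - 5)^2 + 36) ↔ -3e^(5t)cos(6t); -4·6/((s - 5)^2 + 36) ↔ -4e^(5t)sin(6t).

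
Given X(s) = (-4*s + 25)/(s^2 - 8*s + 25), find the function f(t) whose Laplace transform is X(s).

f(t) = 3*exp(4*t)*sin(3*t) - 4*exp(4*t)*cos(3*t)

Complete the square in the denominator: s^2 - 8*s + 25 = (s - 4)^2 + 3^2.
Split the numerator to match: -4*s + 25 = -4·(s - 4) + 3·3.
Invert each term: -4·(s - 4)/((s - 4)^2 + 9) ↔ -4e^(4t)cos(3t); 3·3/((s - 4)^2 + 9) ↔ 3e^(4t)sin(3t).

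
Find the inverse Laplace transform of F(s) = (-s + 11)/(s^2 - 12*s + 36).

5*t*exp(6*t) - exp(6*t)

Factor the denominator: s^2 - 12*s + 36 = (s - 6)^2.
Partial fraction decomposition gives [-1/(s - 6)] + [5/(s - 6)^2].
Invert each term: -1/(s - 6) ↔ -e^(6t); 5/(s - 6)^2 ↔ 5t·e^(6t).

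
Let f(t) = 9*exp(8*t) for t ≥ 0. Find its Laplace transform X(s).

X(s) = 9/(s - 8)

L{9} = 9/s.
By the first shifting theorem, multiplying by e^(8t) replaces s with s - 8.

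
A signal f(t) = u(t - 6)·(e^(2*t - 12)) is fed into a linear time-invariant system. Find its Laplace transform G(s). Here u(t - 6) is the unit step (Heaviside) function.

By the second shifting theorem, L{u(t - c)·g(t - c)} = e^(-cs)·H(s) with c = 6 and H(s) = L{g(t)}.
L{e^(2t)} = 1/(s - 2).

G(s) = exp(-6*s)/(s - 2)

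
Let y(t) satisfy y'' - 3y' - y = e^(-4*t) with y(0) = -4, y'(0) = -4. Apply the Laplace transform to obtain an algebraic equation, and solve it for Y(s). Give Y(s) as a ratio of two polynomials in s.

Y(s) = (-4*s^2 - 8*s + 33)/(s^3 + s^2 - 13*s - 4)

Transform both sides with L{·}.
Using L{y''} = s^2 Y - s·y(0) - y'(0) and L{y'} = sY - y(0), with y(0) = -4, y'(0) = -4, the left side becomes (s^2 - 3*s - 1)Y - (-4*s + 8).
The right side is L{e^(-4*t)} = 1/(s + 4).
So (s^2 - 3*s - 1)Y = 1/(s + 4) + (-4*s + 8).
Solve for Y(s) and write it as one ratio of polynomials.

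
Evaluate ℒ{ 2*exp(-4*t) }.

L{2} = 2/s.
By the first shifting theorem, multiplying by e^(-4t) replaces s with s + 4.

2/(s + 4)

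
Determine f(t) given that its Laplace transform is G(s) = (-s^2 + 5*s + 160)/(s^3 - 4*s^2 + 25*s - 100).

f(t) = 4*exp(4*t) - 3*sin(5*t) - 5*cos(5*t)

Factor the denominator: s^3 - 4*s^2 + 25*s - 100 = (s - 4)*(s^2 + 25).
Partial fraction decomposition gives [4/(s - 4)] + [-5*s/(s^2 + 25)] + [-15/(s^2 + 25)].
Invert each term: 4/(s - 4) ↔ 4e^(4t); -5·s/(s^2 + 25) ↔ -5cos(5t); -3·5/(s^2 + 25) ↔ -3sin(5t).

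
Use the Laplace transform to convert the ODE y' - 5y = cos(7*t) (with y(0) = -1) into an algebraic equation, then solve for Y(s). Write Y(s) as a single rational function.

Transform both sides with L{·}.
With L{y'} = sY - y(0) = sY - (-1): the LHS transforms to (s - 5)Y - (-1).
The right side is L{cos(7*t)} = s/(s^2 + 49).
So (s - 5)Y = s/(s^2 + 49) + (-1).
Isolate Y and clear denominators.

Y(s) = (-s^2 + s - 49)/(s^3 - 5*s^2 + 49*s - 245)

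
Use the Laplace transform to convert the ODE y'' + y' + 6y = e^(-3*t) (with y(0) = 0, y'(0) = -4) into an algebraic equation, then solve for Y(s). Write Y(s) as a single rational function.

Laplace-transform each side.
With L{y''} = s^2 Y - s·y(0) - y'(0) and L{y'} = sY - y(0), with y(0) = 0, y'(0) = -4: the LHS transforms to (s^2 + s + 6)Y - (-4).
The right side is L{e^(-3*t)} = 1/(s + 3).
So (s^2 + s + 6)Y = 1/(s + 3) + (-4).
Isolate Y and clear denominators.

Y(s) = (-4*s - 11)/(s^3 + 4*s^2 + 9*s + 18)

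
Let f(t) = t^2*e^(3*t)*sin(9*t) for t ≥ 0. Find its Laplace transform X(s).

X(s) = 54*(s^2 - 6*s - 18)/(s^2 - 6*s + 90)^3

L{sin(9t)} = 9/(s^2 + 81).
Multiplying by e^(3t) shifts s → s - 3, so L{e^(3*t)*sin(9*t)} = 9/((s - 3)^2 + 81).
Then apply L{t^2·g(t)} = (-1)^2 d^2/ds^2[G(s)] with G(s) = 9/((s - 3)^2 + 81):
differentiating 2 times and applying the sign gives 54*(s^2 - 6*s - 18)/(s^2 - 6*s + 90)^3.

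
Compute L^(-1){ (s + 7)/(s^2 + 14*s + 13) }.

Rewrite the denominator: s^2 + 14*s + 13 = (s + 7)^2 - 36.
The form in (s + 7) signals a first-shifting-theorem factor e^(-7t).
Since L{cosh(6t)} = s/(s^2 - 36), the inverse is e^(-7*t)*cosh(6*t).

exp(-7*t)*cosh(6*t)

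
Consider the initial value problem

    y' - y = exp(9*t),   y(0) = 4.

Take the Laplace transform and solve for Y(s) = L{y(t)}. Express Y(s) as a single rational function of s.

Transform both sides with L{·}.
Using L{y'} = sY - y(0) = sY - 4, the left side becomes (s - 1)Y - (4).
The right side is L{exp(9*t)} = 1/(s - 9).
So (s - 1)Y = 1/(s - 9) + (4).
Solve for Y(s) and write it as one ratio of polynomials.

Y(s) = (4*s - 35)/(s^2 - 10*s + 9)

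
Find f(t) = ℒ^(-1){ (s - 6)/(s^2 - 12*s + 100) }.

Rewrite the denominator: s^2 - 12*s + 100 = (s - 6)^2 + 64.
The form in (s - 6) signals a first-shifting-theorem factor e^(6t).
Since L{cos(8t)} = s/(s^2 + 64), the inverse is e^(6*t)*cos(8*t).

f(t) = exp(6*t)*cos(8*t)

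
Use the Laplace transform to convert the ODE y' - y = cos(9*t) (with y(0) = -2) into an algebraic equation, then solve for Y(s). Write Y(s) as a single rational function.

Y(s) = (-2*s^2 + s - 162)/(s^3 - s^2 + 81*s - 81)

Transform both sides with L{·}.
The derivative rules (L{y'} = sY - y(0) = sY - (-2)) turn the left side into (s - 1)Y - (-2).
The right side is L{cos(9*t)} = s/(s^2 + 81).
So (s - 1)Y = s/(s^2 + 81) + (-2).
Solve for Y(s) and write it as one ratio of polynomials.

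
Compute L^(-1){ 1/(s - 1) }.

exp(t)

Since L{e^(t)} = 1/(s - 1), the inverse is e^(t).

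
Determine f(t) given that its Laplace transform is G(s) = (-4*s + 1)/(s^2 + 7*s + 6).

Factor the denominator: s^2 + 7*s + 6 = (s + 1)*(s + 6).
Partial fraction decomposition gives [-5/(s + 6)] + [1/(s + 1)].
Invert each term: -5/(s + 6) ↔ -5e^(-6t); 1/(s + 1) ↔ e^(-t).

f(t) = exp(-t) - 5*exp(-6*t)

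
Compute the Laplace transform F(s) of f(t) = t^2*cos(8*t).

F(s) = 2*s*(s^2 - 192)/(s^2 + 64)^3

L{cos(8t)} = s/(s^2 + 64).
Then apply L{t^2·g(t)} = (-1)^2 d^2/ds^2[G(s)] with G(s) = s/(s^2 + 64):
differentiating 2 times and applying the sign gives 2*s*(s^2 - 192)/(s^2 + 64)^3.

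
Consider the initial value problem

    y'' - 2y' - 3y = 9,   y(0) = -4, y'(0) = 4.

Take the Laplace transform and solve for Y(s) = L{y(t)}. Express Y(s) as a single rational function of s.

Y(s) = (-4*s^2 + 12*s + 9)/(s^3 - 2*s^2 - 3*s)

Apply the Laplace transform to the equation.
The derivative rules (L{y''} = s^2 Y - s·y(0) - y'(0) and L{y'} = sY - y(0), with y(0) = -4, y'(0) = 4) turn the left side into (s^2 - 2*s - 3)Y - (-4*s + 12).
The right side is L{9} = 9/s.
So (s^2 - 2*s - 3)Y = 9/s + (-4*s + 12).
Divide through and combine into a single rational function.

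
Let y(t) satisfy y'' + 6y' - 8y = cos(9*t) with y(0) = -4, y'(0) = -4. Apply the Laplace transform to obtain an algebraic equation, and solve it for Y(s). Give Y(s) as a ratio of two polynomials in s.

Transform both sides with L{·}.
The derivative rules (L{y''} = s^2 Y - s·y(0) - y'(0) and L{y'} = sY - y(0), with y(0) = -4, y'(0) = -4) turn the left side into (s^2 + 6*s - 8)Y - (-4*s - 28).
The right side is L{cos(9*t)} = s/(s^2 + 81).
So (s^2 + 6*s - 8)Y = s/(s^2 + 81) + (-4*s - 28).
Solve for Y(s) and write it as one ratio of polynomials.

Y(s) = (-4*s^3 - 28*s^2 - 323*s - 2268)/(s^4 + 6*s^3 + 73*s^2 + 486*s - 648)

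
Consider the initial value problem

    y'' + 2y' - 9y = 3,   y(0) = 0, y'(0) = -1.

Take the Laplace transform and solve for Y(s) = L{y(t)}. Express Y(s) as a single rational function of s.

Y(s) = (-s + 3)/(s^3 + 2*s^2 - 9*s)

Apply the Laplace transform to the equation.
With L{y''} = s^2 Y - s·y(0) - y'(0) and L{y'} = sY - y(0), with y(0) = 0, y'(0) = -1: the LHS transforms to (s^2 + 2*s - 9)Y - (-1).
The right side is L{3} = 3/s.
So (s^2 + 2*s - 9)Y = 3/s + (-1).
Isolate Y and clear denominators.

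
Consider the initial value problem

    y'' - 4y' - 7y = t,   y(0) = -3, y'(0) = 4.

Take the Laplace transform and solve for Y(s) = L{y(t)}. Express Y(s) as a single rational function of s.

Y(s) = (-3*s^3 + 16*s^2 + 1)/(s^4 - 4*s^3 - 7*s^2)

Take the Laplace transform of both sides.
Using L{y''} = s^2 Y - s·y(0) - y'(0) and L{y'} = sY - y(0), with y(0) = -3, y'(0) = 4, the left side becomes (s^2 - 4*s - 7)Y - (-3*s + 16).
The right side is L{t} = s^(-2).
So (s^2 - 4*s - 7)Y = s^(-2) + (-3*s + 16).
Divide through and combine into a single rational function.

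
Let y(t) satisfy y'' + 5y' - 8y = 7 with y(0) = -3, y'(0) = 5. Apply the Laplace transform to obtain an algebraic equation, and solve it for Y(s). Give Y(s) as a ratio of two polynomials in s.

Laplace-transform each side.
With L{y''} = s^2 Y - s·y(0) - y'(0) and L{y'} = sY - y(0), with y(0) = -3, y'(0) = 5: the LHS transforms to (s^2 + 5*s - 8)Y - (-3*s - 10).
The right side is L{7} = 7/s.
So (s^2 + 5*s - 8)Y = 7/s + (-3*s - 10).
Isolate Y and clear denominators.

Y(s) = (-3*s^2 - 10*s + 7)/(s^3 + 5*s^2 - 8*s)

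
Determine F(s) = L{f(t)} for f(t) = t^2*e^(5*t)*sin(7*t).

F(s) = 14*(3*s^2 - 30*s + 26)/(s^2 - 10*s + 74)^3

L{sin(7t)} = 7/(s^2 + 49).
Multiplying by e^(5t) shifts s → s - 5, so L{e^(5*t)*sin(7*t)} = 7/((s - 5)^2 + 49).
Then apply L{t^2·g(t)} = (-1)^2 d^2/ds^2[G(s)] with G(s) = 7/((s - 5)^2 + 49):
differentiating 2 times and applying the sign gives 14*(3*s^2 - 30*s + 26)/(s^2 - 10*s + 74)^3.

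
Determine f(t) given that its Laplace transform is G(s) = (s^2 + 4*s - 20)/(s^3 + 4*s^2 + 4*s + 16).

Factor the denominator: s^3 + 4*s^2 + 4*s + 16 = (s + 4)*(s^2 + 4).
Partial fraction decomposition gives [-1/(s + 4)] + [2*s/(s^2 + 4)] + [-4/(s^2 + 4)].
Invert each term: -1/(s + 4) ↔ -e^(-4t); 2·s/(s^2 + 4) ↔ 2cos(2t); -2·2/(s^2 + 4) ↔ -2sin(2t).

f(t) = -2*sin(2*t) + 2*cos(2*t) - exp(-4*t)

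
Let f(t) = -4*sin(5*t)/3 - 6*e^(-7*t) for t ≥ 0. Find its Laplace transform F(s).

The transform is linear, so treat each term independently.
(-6)·[L{e^(-7t)} = 1/(s + 7)]; (-4/3)·[L{sin(5t)} = 5/(s^2 + 25)].

F(s) = -20/(3*(s^2 + 25)) - 6/(s + 7)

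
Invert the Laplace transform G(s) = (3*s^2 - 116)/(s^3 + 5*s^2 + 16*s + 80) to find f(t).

f(t) = -5*sin(4*t) + 4*cos(4*t) - exp(-5*t)

Factor the denominator: s^3 + 5*s^2 + 16*s + 80 = (s + 5)*(s^2 + 16).
Partial fraction decomposition gives [-1/(s + 5)] + [4*s/(s^2 + 16)] + [-20/(s^2 + 16)].
Invert each term: -1/(s + 5) ↔ -e^(-5t); 4·s/(s^2 + 16) ↔ 4cos(4t); -5·4/(s^2 + 16) ↔ -5sin(4t).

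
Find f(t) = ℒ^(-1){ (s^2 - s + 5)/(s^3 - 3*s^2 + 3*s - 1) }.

Factor the denominator: s^3 - 3*s^2 + 3*s - 1 = (s - 1)^3.
Partial fraction decomposition gives [1/(s - 1)] + [(s - 1)^(-2)] + [5/(s - 1)^3].
Invert each term: 1/(s - 1) ↔ e^(t); 1/(s - 1)^2 ↔ t·e^(t); 5/(s - 1)^3 ↔ (5/2)t^2·e^(t).

f(t) = 5*t^2*exp(t)/2 + t*exp(t) + exp(t)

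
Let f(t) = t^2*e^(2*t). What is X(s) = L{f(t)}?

L{e^(2t)} = 1/(s - 2).
Then apply L{t^2·g(t)} = (-1)^2 d^2/ds^2[G(s)] with G(s) = 1/(s - 2):
differentiating 2 times and applying the sign gives 2/(s - 2)^3.

X(s) = 2/(s - 2)^3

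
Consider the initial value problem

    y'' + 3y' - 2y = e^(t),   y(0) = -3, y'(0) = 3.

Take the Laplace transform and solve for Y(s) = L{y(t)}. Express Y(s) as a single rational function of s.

Apply the Laplace transform to the equation.
Using L{y''} = s^2 Y - s·y(0) - y'(0) and L{y'} = sY - y(0), with y(0) = -3, y'(0) = 3, the left side becomes (s^2 + 3*s - 2)Y - (-3*s - 6).
The right side is L{e^(t)} = 1/(s - 1).
So (s^2 + 3*s - 2)Y = 1/(s - 1) + (-3*s - 6).
Isolate Y and clear denominators.

Y(s) = (-3*s^2 - 3*s + 7)/(s^3 + 2*s^2 - 5*s + 2)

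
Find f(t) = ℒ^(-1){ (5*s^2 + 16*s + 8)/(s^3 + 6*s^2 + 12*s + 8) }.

Factor the denominator: s^3 + 6*s^2 + 12*s + 8 = (s + 2)^3.
Partial fraction decomposition gives [5/(s + 2)] + [-4/(s + 2)^2] + [-4/(s + 2)^3].
Invert each term: 5/(s + 2) ↔ 5e^(-2t); -4/(s + 2)^2 ↔ -4t·e^(-2t); -4/(s + 2)^3 ↔ (-2)t^2·e^(-2t).

f(t) = -2*t^2*exp(-2*t) - 4*t*exp(-2*t) + 5*exp(-2*t)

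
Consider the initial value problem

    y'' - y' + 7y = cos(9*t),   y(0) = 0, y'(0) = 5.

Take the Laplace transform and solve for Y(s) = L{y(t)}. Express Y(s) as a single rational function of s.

Y(s) = (5*s^2 + s + 405)/(s^4 - s^3 + 88*s^2 - 81*s + 567)

Transform both sides with L{·}.
With L{y''} = s^2 Y - s·y(0) - y'(0) and L{y'} = sY - y(0), with y(0) = 0, y'(0) = 5: the LHS transforms to (s^2 - s + 7)Y - (5).
The right side is L{cos(9*t)} = s/(s^2 + 81).
So (s^2 - s + 7)Y = s/(s^2 + 81) + (5).
Isolate Y and clear denominators.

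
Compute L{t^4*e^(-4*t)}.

L{t^4} = 4!/s^5 = 24/s^5.
By the first shifting theorem, multiplying by e^(-4t) replaces s with s + 4.

24/(s + 4)^5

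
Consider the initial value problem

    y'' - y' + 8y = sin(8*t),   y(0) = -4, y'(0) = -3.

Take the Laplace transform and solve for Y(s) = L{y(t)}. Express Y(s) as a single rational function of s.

Y(s) = (-4*s^3 + s^2 - 256*s + 72)/(s^4 - s^3 + 72*s^2 - 64*s + 512)

Apply the Laplace transform to the equation.
The derivative rules (L{y''} = s^2 Y - s·y(0) - y'(0) and L{y'} = sY - y(0), with y(0) = -4, y'(0) = -3) turn the left side into (s^2 - s + 8)Y - (-4*s + 1).
The right side is L{sin(8*t)} = 8/(s^2 + 64).
So (s^2 - s + 8)Y = 8/(s^2 + 64) + (-4*s + 1).
Solve for Y(s) and write it as one ratio of polynomials.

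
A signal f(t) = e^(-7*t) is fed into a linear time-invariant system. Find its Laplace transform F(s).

L{e^(-7t)} = 1/(s + 7).

F(s) = 1/(s + 7)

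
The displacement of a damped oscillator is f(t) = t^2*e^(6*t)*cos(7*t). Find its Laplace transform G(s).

L{cos(7t)} = s/(s^2 + 49).
Multiplying by e^(6t) shifts s → s - 6, so L{e^(6*t)*cos(7*t)} = (s - 6)/((s - 6)^2 + 49).
Then apply L{t^2·g(t)} = (-1)^2 d^2/ds^2[H(s)] with H(s) = (s - 6)/((s - 6)^2 + 49):
differentiating 2 times and applying the sign gives 2*(s - 6)*(s^2 - 12*s - 111)/(s^2 - 12*s + 85)^3.

G(s) = 2*(s - 6)*(s^2 - 12*s - 111)/(s^2 - 12*s + 85)^3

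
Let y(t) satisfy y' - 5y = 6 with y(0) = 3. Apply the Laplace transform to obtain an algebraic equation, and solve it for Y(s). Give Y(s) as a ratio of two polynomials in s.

Y(s) = (3*s + 6)/(s^2 - 5*s)

Apply the Laplace transform to the equation.
With L{y'} = sY - y(0) = sY - 3: the LHS transforms to (s - 5)Y - (3).
The right side is L{6} = 6/s.
So (s - 5)Y = 6/s + (3).
Solve for Y(s) and write it as one ratio of polynomials.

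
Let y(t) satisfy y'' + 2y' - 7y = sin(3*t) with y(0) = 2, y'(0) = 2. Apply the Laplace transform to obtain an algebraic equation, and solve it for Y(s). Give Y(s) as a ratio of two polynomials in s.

Apply the Laplace transform to the equation.
Using L{y''} = s^2 Y - s·y(0) - y'(0) and L{y'} = sY - y(0), with y(0) = 2, y'(0) = 2, the left side becomes (s^2 + 2*s - 7)Y - (2*s + 6).
The right side is L{sin(3*t)} = 3/(s^2 + 9).
So (s^2 + 2*s - 7)Y = 3/(s^2 + 9) + (2*s + 6).
Divide through and combine into a single rational function.

Y(s) = (2*s^3 + 6*s^2 + 18*s + 57)/(s^4 + 2*s^3 + 2*s^2 + 18*s - 63)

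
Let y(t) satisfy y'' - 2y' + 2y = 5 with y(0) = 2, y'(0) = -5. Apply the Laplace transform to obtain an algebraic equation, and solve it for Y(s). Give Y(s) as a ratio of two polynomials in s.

Y(s) = (2*s^2 - 9*s + 5)/(s^3 - 2*s^2 + 2*s)

Take the Laplace transform of both sides.
With L{y''} = s^2 Y - s·y(0) - y'(0) and L{y'} = sY - y(0), with y(0) = 2, y'(0) = -5: the LHS transforms to (s^2 - 2*s + 2)Y - (2*s - 9).
The right side is L{5} = 5/s.
So (s^2 - 2*s + 2)Y = 5/s + (2*s - 9).
Solve for Y(s) and write it as one ratio of polynomials.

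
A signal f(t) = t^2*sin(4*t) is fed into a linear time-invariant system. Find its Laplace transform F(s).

L{sin(4t)} = 4/(s^2 + 16).
Then apply L{t^2·g(t)} = (-1)^2 d^2/ds^2[G(s)] with G(s) = 4/(s^2 + 16):
differentiating 2 times and applying the sign gives 8*(3*s^2 - 16)/(s^2 + 16)^3.

F(s) = 8*(3*s^2 - 16)/(s^2 + 16)^3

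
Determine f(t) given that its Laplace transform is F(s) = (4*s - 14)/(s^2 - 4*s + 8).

f(t) = -3*exp(2*t)*sin(2*t) + 4*exp(2*t)*cos(2*t)

Complete the square in the denominator: s^2 - 4*s + 8 = (s - 2)^2 + 2^2.
Split the numerator to match: 4*s - 14 = 4·(s - 2) - 3·2.
Invert each term: 4·(s - 2)/((s - 2)^2 + 4) ↔ 4e^(2t)cos(2t); -3·2/((s - 2)^2 + 4) ↔ -3e^(2t)sin(2t).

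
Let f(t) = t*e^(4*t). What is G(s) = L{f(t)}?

G(s) = (s - 4)^(-2)

L{e^(4t)} = 1/(s - 4).
Then apply L{t·g(t)} = -d/ds[H(s)] with H(s) = 1/(s - 4):
differentiating 1 time and applying the sign gives (s - 4)^(-2).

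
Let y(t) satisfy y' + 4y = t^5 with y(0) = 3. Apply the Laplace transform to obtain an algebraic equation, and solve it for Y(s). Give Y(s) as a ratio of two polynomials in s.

Take the Laplace transform of both sides.
Using L{y'} = sY - y(0) = sY - 3, the left side becomes (s + 4)Y - (3).
The right side is L{t^5} = 120/s^6.
So (s + 4)Y = 120/s^6 + (3).
Solve for Y(s) and write it as one ratio of polynomials.

Y(s) = (3*s^6 + 120)/(s^7 + 4*s^6)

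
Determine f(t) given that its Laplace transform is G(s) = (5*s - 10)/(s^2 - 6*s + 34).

Complete the square in the denominator: s^2 - 6*s + 34 = (s - 3)^2 + 5^2.
Split the numerator to match: 5*s - 10 = 5·(s - 3) + 1·5.
Invert each term: 5·(s - 3)/((s - 3)^2 + 25) ↔ 5e^(3t)cos(5t); 1·5/((s - 3)^2 + 25) ↔ e^(3t)sin(5t).

f(t) = exp(3*t)*sin(5*t) + 5*exp(3*t)*cos(5*t)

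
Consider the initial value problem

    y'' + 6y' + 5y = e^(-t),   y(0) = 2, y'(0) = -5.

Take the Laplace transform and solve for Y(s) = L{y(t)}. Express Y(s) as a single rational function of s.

Apply the Laplace transform to the equation.
The derivative rules (L{y''} = s^2 Y - s·y(0) - y'(0) and L{y'} = sY - y(0), with y(0) = 2, y'(0) = -5) turn the left side into (s^2 + 6*s + 5)Y - (2*s + 7).
The right side is L{e^(-t)} = 1/(s + 1).
So (s^2 + 6*s + 5)Y = 1/(s + 1) + (2*s + 7).
Divide through and combine into a single rational function.

Y(s) = (2*s^2 + 9*s + 8)/(s^3 + 7*s^2 + 11*s + 5)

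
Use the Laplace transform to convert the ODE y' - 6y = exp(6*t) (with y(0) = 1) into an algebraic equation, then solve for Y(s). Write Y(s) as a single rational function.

Y(s) = (s - 5)/(s^2 - 12*s + 36)

Transform both sides with L{·}.
The derivative rules (L{y'} = sY - y(0) = sY - 1) turn the left side into (s - 6)Y - (1).
The right side is L{exp(6*t)} = 1/(s - 6).
So (s - 6)Y = 1/(s - 6) + (1).
Divide through and combine into a single rational function.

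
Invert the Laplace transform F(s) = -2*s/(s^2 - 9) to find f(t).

Since L{cosh(3t)} = s/(s^2 - 9), the inverse is cosh(3*t), scaled by -2.

f(t) = -2*cosh(3*t)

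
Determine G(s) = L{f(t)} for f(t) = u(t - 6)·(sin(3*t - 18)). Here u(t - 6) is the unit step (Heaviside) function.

By the second shifting theorem, L{u(t - c)·g(t - c)} = e^(-cs)·H(s) with c = 6 and H(s) = L{g(t)}.
L{sin(3t)} = 3/(s^2 + 9).

G(s) = 3*exp(-6*s)/(s^2 + 9)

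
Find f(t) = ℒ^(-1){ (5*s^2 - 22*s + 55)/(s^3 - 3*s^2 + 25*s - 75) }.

Factor the denominator: s^3 - 3*s^2 + 25*s - 75 = (s - 3)*(s^2 + 25).
Partial fraction decomposition gives [1/(s - 3)] + [4*s/(s^2 + 25)] + [-10/(s^2 + 25)].
Invert each term: 1/(s - 3) ↔ e^(3t); 4·s/(s^2 + 25) ↔ 4cos(5t); -2·5/(s^2 + 25) ↔ -2sin(5t).

f(t) = exp(3*t) - 2*sin(5*t) + 4*cos(5*t)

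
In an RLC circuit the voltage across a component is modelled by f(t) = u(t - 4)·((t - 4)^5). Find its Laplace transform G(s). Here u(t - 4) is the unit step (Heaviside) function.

G(s) = 120*exp(-4*s)/s^6

By the second shifting theorem, L{u(t - c)·g(t - c)} = e^(-cs)·H(s) with c = 4 and H(s) = L{g(t)}.
L{t^5} = 5!/s^6 = 120/s^6.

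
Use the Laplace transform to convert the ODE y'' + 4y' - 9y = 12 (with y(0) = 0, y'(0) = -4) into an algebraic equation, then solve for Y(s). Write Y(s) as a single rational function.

Y(s) = (-4*s + 12)/(s^3 + 4*s^2 - 9*s)

Laplace-transform each side.
The derivative rules (L{y''} = s^2 Y - s·y(0) - y'(0) and L{y'} = sY - y(0), with y(0) = 0, y'(0) = -4) turn the left side into (s^2 + 4*s - 9)Y - (-4).
The right side is L{12} = 12/s.
So (s^2 + 4*s - 9)Y = 12/s + (-4).
Isolate Y and clear denominators.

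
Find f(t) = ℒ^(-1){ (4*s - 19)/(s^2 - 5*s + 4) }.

Factor the denominator: s^2 - 5*s + 4 = (s - 4)*(s - 1).
Partial fraction decomposition gives [5/(s - 1)] + [-1/(s - 4)].
Invert each term: 5/(s - 1) ↔ 5e^(t); -1/(s - 4) ↔ -e^(4t).

f(t) = -exp(4*t) + 5*exp(t)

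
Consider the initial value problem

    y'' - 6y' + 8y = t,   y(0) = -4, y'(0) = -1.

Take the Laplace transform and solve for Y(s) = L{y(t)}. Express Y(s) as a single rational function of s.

Laplace-transform each side.
Using L{y''} = s^2 Y - s·y(0) - y'(0) and L{y'} = sY - y(0), with y(0) = -4, y'(0) = -1, the left side becomes (s^2 - 6*s + 8)Y - (-4*s + 23).
The right side is L{t} = s^(-2).
So (s^2 - 6*s + 8)Y = s^(-2) + (-4*s + 23).
Solve for Y(s) and write it as one ratio of polynomials.

Y(s) = (-4*s^3 + 23*s^2 + 1)/(s^4 - 6*s^3 + 8*s^2)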